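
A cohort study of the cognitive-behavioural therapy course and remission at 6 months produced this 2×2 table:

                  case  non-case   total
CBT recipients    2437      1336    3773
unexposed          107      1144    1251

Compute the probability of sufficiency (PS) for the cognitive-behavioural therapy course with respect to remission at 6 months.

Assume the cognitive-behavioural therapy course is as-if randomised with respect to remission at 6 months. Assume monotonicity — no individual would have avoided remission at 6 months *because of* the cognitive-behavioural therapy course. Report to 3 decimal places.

p₁ = P(outcome | exposed) = 2437/3773 = 0.64591
p₀ = P(outcome | unexposed) = 107/1251 = 0.085532
Under exogeneity and monotonicity, PS = (p₁ − p₀) / (1 − p₀).
PS = (0.64591 − 0.085532) / (1 − 0.085532) = 0.56037 / 0.91447 ≈ 0.6128

PS ≈ 0.613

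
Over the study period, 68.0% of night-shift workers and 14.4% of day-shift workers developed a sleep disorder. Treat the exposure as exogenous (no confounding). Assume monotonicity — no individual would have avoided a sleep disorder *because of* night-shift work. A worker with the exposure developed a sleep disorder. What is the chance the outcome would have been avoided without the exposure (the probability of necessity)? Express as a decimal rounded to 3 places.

PN ≈ 0.788

p₁ = 0.68, p₀ = 0.144.
Under exogeneity and monotonicity, PN = (p₁ − p₀) / p₁.
PN = (0.68 − 0.144) / 0.68 = 0.536 / 0.68 ≈ 0.7882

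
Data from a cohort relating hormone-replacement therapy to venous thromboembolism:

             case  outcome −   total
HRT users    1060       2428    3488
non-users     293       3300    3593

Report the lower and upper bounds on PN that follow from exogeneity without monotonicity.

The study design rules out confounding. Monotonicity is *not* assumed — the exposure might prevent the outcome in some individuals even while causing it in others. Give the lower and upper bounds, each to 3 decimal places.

0.732 ≤ PN ≤ 1.000

p₁ = P(outcome | exposed) = 1060/3488 = 0.3039
p₀ = P(outcome | unexposed) = 293/3593 = 0.081547
Under exogeneity alone the bounds on PN are max{0,(p₁−p₀)/p₁} ≤ PN ≤ min{1,(1−p₀)/p₁}.
  lower = (p₁ − p₀)/p₁ = 0.22235 / 0.3039 ≈ 0.7317
  upper = min{1, (1 − p₀)/p₁} = 0.91845 / 0.3039 ≈ 3.0222 → capped at 1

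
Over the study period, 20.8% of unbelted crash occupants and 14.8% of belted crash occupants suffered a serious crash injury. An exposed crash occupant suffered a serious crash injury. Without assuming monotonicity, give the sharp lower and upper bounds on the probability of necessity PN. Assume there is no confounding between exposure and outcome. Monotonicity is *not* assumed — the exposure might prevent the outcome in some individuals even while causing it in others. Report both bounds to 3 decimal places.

0.288 ≤ PN ≤ 1.000

p₁ = 0.208, p₀ = 0.148.
Under exogeneity alone the bounds on PN are max{0,(p₁−p₀)/p₁} ≤ PN ≤ min{1,(1−p₀)/p₁}.
  lower = (p₁ − p₀)/p₁ = 0.06 / 0.208 ≈ 0.2885
  upper = min{1, (1 − p₀)/p₁} = 0.852 / 0.208 ≈ 4.0962 → capped at 1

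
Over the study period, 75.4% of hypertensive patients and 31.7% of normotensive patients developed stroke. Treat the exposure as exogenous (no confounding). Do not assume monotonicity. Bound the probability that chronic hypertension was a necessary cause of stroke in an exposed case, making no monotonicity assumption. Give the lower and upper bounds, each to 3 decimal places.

0.580 ≤ PN ≤ 0.906

p₁ = 0.754, p₀ = 0.317.
Under exogeneity alone the bounds on PN are max{0,(p₁−p₀)/p₁} ≤ PN ≤ min{1,(1−p₀)/p₁}.
  lower = (p₁ − p₀)/p₁ = 0.437 / 0.754 ≈ 0.5796
  upper = min{1, (1 − p₀)/p₁} = 0.683 / 0.754 ≈ 0.9058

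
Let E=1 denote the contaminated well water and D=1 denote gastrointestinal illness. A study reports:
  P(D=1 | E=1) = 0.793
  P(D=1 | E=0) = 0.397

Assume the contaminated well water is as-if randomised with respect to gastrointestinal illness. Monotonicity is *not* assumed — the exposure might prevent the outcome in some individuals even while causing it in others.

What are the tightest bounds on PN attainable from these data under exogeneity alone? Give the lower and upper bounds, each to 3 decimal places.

0.499 ≤ PN ≤ 0.760

Let p₁ = 0.793, p₀ = 0.397.
Under exogeneity alone the bounds on PN are max{0,(p₁−p₀)/p₁} ≤ PN ≤ min{1,(1−p₀)/p₁}.
  lower = (p₁ − p₀)/p₁ = 0.396 / 0.793 ≈ 0.4994
  upper = min{1, (1 − p₀)/p₁} = 0.603 / 0.793 ≈ 0.7604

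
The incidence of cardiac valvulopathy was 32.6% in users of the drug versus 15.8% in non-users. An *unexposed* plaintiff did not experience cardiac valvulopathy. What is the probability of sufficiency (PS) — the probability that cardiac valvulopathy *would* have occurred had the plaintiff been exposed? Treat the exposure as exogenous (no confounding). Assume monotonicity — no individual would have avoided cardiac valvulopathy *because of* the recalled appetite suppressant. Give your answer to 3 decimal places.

PS ≈ 0.200

p₁ = 0.326, p₀ = 0.158.
Under exogeneity and monotonicity, PS = (p₁ − p₀) / (1 − p₀).
PS = (0.326 − 0.158) / (1 − 0.158) = 0.168 / 0.842 ≈ 0.1995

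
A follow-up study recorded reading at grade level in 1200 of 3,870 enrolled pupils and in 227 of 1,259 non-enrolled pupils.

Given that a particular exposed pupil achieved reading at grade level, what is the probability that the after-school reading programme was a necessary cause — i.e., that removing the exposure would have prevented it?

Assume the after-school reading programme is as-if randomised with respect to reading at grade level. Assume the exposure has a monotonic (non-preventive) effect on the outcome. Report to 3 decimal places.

p₁ = P(outcome | exposed) = 1200/3870 = 0.31008
p₀ = P(outcome | unexposed) = 227/1259 = 0.1803
Under exogeneity and monotonicity, PN = (p₁ − p₀) / p₁.
PN = (0.31008 − 0.1803) / 0.31008 = 0.12978 / 0.31008 ≈ 0.4185

PN ≈ 0.419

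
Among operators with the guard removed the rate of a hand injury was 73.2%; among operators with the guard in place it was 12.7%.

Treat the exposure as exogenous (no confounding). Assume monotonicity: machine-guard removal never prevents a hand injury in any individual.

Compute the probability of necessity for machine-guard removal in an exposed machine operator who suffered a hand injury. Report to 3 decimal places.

PN ≈ 0.827

p₁ = 0.732, p₀ = 0.127.
Under exogeneity and monotonicity, PN = (p₁ − p₀) / p₁.
PN = (0.732 − 0.127) / 0.732 = 0.605 / 0.732 ≈ 0.8265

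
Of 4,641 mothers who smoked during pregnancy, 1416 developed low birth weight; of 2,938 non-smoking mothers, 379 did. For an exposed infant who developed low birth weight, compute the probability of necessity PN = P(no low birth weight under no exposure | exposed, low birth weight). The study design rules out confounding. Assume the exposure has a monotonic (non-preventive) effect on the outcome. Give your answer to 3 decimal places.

PN ≈ 0.577

p₁ = P(outcome | exposed) = 1416/4641 = 0.30511
p₀ = P(outcome | unexposed) = 379/2938 = 0.129
Under exogeneity and monotonicity, PN = (p₁ − p₀) / p₁.
PN = (0.30511 − 0.129) / 0.30511 = 0.17611 / 0.30511 ≈ 0.5772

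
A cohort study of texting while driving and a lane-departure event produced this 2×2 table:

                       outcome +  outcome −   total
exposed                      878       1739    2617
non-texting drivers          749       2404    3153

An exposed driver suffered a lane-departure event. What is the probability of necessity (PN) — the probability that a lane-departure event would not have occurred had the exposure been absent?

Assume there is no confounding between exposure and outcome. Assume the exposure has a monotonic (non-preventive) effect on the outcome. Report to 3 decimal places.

PN ≈ 0.292

p₁ = P(outcome | exposed) = 878/2617 = 0.3355
p₀ = P(outcome | unexposed) = 749/3153 = 0.23755
Under exogeneity and monotonicity, PN = (p₁ − p₀) / p₁.
PN = (0.3355 − 0.23755) / 0.3355 = 0.097947 / 0.3355 ≈ 0.2919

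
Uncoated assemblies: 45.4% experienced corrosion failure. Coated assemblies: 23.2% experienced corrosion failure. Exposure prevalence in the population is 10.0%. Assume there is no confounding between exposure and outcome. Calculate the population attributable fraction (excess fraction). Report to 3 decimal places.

p₁ = 0.454, p₀ = 0.232.
Overall risk P(Y=1) = π·p₁ + (1−π)·p₀ = 0.1×0.454 + 0.9×0.232 = 0.2542.
Under exogeneity, PAF = [P(Y=1) − p₀] / P(Y=1).
PAF = (0.2542 − 0.232) / 0.2542 ≈ 0.0873

PAF ≈ 0.087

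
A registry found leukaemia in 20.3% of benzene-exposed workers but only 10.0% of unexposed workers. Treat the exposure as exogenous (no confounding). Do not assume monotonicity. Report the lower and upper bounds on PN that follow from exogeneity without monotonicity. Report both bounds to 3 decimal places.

p₁ = 0.203, p₀ = 0.1.
Under exogeneity alone the bounds on PN are max{0,(p₁−p₀)/p₁} ≤ PN ≤ min{1,(1−p₀)/p₁}.
  lower = (p₁ − p₀)/p₁ = 0.103 / 0.203 ≈ 0.5074
  upper = min{1, (1 − p₀)/p₁} = 0.9 / 0.203 ≈ 4.4335 → capped at 1

0.507 ≤ PN ≤ 1.000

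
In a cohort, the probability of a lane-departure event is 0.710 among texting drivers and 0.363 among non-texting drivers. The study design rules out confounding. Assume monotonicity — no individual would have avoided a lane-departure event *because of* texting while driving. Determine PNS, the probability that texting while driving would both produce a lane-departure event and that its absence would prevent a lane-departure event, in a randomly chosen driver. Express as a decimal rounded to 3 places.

Let p₁ = 0.71, p₀ = 0.363.
Under exogeneity and monotonicity, PNS = p₁ − p₀.
PNS = 0.71 − 0.363 = 0.347

PNS ≈ 0.347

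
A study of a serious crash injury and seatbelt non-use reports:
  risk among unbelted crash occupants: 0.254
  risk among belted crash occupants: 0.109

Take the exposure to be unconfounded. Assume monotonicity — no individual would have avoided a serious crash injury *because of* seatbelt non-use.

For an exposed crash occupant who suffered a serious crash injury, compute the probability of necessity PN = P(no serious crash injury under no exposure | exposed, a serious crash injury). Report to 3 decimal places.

PN ≈ 0.571

Let p₁ = 0.254, p₀ = 0.109.
Under exogeneity and monotonicity, PN = (p₁ − p₀) / p₁.
PN = (0.254 − 0.109) / 0.254 = 0.145 / 0.254 ≈ 0.5709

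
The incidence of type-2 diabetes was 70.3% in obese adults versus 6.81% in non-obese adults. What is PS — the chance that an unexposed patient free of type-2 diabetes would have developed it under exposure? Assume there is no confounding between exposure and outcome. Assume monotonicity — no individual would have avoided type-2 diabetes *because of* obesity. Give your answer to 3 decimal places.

PS ≈ 0.681

p₁ = 0.703, p₀ = 0.0681.
Under exogeneity and monotonicity, PS = (p₁ − p₀) / (1 − p₀).
PS = (0.703 − 0.0681) / (1 − 0.0681) = 0.6349 / 0.9319 ≈ 0.6813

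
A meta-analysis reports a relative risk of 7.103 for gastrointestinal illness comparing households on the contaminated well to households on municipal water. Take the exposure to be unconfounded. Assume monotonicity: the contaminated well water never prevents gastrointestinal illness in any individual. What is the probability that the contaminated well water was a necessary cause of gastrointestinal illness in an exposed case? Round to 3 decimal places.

PN ≈ 0.859

Under exogeneity and monotonicity, PN = (RR − 1) / RR = 1 − 1/RR.
PN = (7.103 − 1) / 7.103 = 6.103 / 7.103 ≈ 0.8592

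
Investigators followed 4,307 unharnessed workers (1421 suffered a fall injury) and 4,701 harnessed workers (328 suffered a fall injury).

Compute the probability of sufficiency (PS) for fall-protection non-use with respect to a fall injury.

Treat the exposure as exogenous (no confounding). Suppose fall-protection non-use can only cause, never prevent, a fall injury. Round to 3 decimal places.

PS ≈ 0.280

p₁ = P(outcome | exposed) = 1421/4307 = 0.32993
p₀ = P(outcome | unexposed) = 328/4701 = 0.069772
Under exogeneity and monotonicity, PS = (p₁ − p₀) / (1 − p₀).
PS = (0.32993 − 0.069772) / (1 − 0.069772) = 0.26016 / 0.93023 ≈ 0.2797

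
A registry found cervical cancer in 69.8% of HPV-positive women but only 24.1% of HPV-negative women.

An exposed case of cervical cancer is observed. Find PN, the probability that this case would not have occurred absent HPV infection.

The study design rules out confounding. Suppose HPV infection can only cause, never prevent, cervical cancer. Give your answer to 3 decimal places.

p₁ = 0.698, p₀ = 0.241.
Under exogeneity and monotonicity, PN = (p₁ − p₀) / p₁.
PN = (0.698 − 0.241) / 0.698 = 0.457 / 0.698 ≈ 0.6547

PN ≈ 0.655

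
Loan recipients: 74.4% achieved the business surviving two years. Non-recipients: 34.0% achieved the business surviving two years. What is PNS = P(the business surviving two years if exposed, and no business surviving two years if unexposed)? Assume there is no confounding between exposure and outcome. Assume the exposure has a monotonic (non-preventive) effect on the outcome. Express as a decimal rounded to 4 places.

p₁ = 0.744, p₀ = 0.34.
Under exogeneity and monotonicity, PNS = p₁ − p₀.
PNS = 0.744 − 0.34 = 0.404

PNS ≈ 0.4040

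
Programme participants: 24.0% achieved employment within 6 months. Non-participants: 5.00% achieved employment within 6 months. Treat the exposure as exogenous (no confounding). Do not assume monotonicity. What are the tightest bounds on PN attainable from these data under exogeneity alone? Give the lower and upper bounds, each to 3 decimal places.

0.792 ≤ PN ≤ 1.000

p₁ = 0.24, p₀ = 0.05.
Under exogeneity alone the bounds on PN are max{0,(p₁−p₀)/p₁} ≤ PN ≤ min{1,(1−p₀)/p₁}.
  lower = (p₁ − p₀)/p₁ = 0.19 / 0.24 ≈ 0.7917
  upper = min{1, (1 − p₀)/p₁} = 0.95 / 0.24 ≈ 3.9583 → capped at 1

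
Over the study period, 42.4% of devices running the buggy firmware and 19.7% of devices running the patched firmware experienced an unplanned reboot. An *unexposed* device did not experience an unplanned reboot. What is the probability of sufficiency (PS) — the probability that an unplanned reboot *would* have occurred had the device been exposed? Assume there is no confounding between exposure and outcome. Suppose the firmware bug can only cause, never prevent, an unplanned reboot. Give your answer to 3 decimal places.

p₁ = 0.424, p₀ = 0.197.
Under exogeneity and monotonicity, PS = (p₁ − p₀) / (1 − p₀).
PS = (0.424 − 0.197) / (1 − 0.197) = 0.227 / 0.803 ≈ 0.2827

PS ≈ 0.283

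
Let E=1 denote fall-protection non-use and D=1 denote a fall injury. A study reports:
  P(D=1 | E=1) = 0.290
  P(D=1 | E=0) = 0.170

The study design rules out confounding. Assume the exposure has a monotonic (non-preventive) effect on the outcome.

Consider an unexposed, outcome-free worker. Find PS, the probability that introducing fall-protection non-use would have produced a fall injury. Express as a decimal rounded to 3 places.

Let p₁ = 0.29, p₀ = 0.17.
Under exogeneity and monotonicity, PS = (p₁ − p₀) / (1 − p₀).
PS = (0.29 − 0.17) / (1 − 0.17) = 0.12 / 0.83 ≈ 0.1446

PS ≈ 0.145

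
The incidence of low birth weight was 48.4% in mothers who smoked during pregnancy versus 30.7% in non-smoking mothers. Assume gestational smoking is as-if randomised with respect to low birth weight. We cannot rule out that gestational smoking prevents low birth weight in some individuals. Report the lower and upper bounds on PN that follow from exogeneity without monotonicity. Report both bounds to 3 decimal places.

0.366 ≤ PN ≤ 1.000

p₁ = 0.484, p₀ = 0.307.
Under exogeneity alone the bounds on PN are max{0,(p₁−p₀)/p₁} ≤ PN ≤ min{1,(1−p₀)/p₁}.
  lower = (p₁ − p₀)/p₁ = 0.177 / 0.484 ≈ 0.3657
  upper = min{1, (1 − p₀)/p₁} = 0.693 / 0.484 ≈ 1.4318 → capped at 1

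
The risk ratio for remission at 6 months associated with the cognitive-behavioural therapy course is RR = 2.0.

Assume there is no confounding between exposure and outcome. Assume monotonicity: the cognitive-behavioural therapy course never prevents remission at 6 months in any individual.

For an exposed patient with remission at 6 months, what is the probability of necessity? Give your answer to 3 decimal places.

Under exogeneity and monotonicity, PN = (RR − 1) / RR = 1 − 1/RR.
PN = (2.0 − 1) / 2.0 = 1 / 2.0 ≈ 0.5000

PN ≈ 0.500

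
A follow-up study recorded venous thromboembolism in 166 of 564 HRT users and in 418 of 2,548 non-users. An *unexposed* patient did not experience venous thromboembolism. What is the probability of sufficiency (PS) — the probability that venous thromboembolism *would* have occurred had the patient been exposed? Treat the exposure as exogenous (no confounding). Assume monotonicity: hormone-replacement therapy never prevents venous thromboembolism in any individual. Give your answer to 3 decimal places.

PS ≈ 0.156

p₁ = P(outcome | exposed) = 166/564 = 0.29433
p₀ = P(outcome | unexposed) = 418/2548 = 0.16405
Under exogeneity and monotonicity, PS = (p₁ − p₀) / (1 − p₀).
PS = (0.29433 − 0.16405) / (1 − 0.16405) = 0.13028 / 0.83595 ≈ 0.1558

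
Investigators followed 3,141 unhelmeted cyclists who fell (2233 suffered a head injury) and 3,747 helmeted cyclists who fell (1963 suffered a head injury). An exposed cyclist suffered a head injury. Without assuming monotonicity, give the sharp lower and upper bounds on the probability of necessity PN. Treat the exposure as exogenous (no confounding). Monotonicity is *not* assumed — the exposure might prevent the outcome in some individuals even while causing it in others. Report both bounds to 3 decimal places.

p₁ = P(outcome | exposed) = 2233/3141 = 0.71092
p₀ = P(outcome | unexposed) = 1963/3747 = 0.52389
Under exogeneity alone the bounds on PN are max{0,(p₁−p₀)/p₁} ≤ PN ≤ min{1,(1−p₀)/p₁}.
  lower = (p₁ − p₀)/p₁ = 0.18703 / 0.71092 ≈ 0.2631
  upper = min{1, (1 − p₀)/p₁} = 0.47611 / 0.71092 ≈ 0.6697

0.263 ≤ PN ≤ 0.670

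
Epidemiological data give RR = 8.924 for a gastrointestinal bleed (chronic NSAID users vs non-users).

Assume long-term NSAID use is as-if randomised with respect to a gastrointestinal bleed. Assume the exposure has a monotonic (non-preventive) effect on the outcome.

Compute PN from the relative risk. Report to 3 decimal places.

Under exogeneity and monotonicity, PN = (RR − 1) / RR = 1 − 1/RR.
PN = (8.924 − 1) / 8.924 = 7.924 / 8.924 ≈ 0.8879

PN ≈ 0.888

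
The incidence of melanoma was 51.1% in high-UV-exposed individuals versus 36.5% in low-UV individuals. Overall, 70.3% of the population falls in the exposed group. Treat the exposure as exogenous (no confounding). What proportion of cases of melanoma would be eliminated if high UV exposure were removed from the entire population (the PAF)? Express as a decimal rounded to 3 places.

PAF ≈ 0.219

p₁ = 0.511, p₀ = 0.365.
Overall risk P(Y=1) = π·p₁ + (1−π)·p₀ = 0.703×0.511 + 0.297×0.365 = 0.46764.
Under exogeneity, PAF = [P(Y=1) − p₀] / P(Y=1).
PAF = (0.46764 − 0.365) / 0.46764 ≈ 0.2195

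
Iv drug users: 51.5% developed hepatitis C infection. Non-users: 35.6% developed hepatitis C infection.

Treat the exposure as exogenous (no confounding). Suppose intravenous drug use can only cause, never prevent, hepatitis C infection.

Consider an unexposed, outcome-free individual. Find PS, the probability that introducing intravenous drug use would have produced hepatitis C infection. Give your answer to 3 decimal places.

PS ≈ 0.247

p₁ = 0.515, p₀ = 0.356.
Under exogeneity and monotonicity, PS = (p₁ − p₀) / (1 − p₀).
PS = (0.515 − 0.356) / (1 − 0.356) = 0.159 / 0.644 ≈ 0.2469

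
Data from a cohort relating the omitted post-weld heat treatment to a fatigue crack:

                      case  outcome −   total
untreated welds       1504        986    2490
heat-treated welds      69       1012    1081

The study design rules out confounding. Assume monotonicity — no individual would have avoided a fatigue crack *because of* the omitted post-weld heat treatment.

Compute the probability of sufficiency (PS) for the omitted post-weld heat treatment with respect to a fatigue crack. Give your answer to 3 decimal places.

PS ≈ 0.577

p₁ = P(outcome | exposed) = 1504/2490 = 0.60402
p₀ = P(outcome | unexposed) = 69/1081 = 0.06383
Under exogeneity and monotonicity, PS = (p₁ − p₀) / (1 − p₀).
PS = (0.60402 − 0.06383) / (1 − 0.06383) = 0.54019 / 0.93617 ≈ 0.5770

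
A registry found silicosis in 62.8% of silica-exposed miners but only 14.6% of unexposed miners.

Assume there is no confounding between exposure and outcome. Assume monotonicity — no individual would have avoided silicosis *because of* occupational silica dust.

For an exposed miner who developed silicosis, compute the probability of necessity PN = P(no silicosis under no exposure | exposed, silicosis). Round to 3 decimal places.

PN ≈ 0.768

p₁ = 0.628, p₀ = 0.146.
Under exogeneity and monotonicity, PN = (p₁ − p₀) / p₁.
PN = (0.628 − 0.146) / 0.628 = 0.482 / 0.628 ≈ 0.7675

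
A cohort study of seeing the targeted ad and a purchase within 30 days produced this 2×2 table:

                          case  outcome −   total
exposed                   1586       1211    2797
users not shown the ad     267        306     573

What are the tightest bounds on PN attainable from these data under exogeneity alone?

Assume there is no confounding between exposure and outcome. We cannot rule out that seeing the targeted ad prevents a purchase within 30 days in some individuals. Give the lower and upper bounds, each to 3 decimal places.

0.178 ≤ PN ≤ 0.942

p₁ = P(outcome | exposed) = 1586/2797 = 0.56704
p₀ = P(outcome | unexposed) = 267/573 = 0.46597
Under exogeneity alone the bounds on PN are max{0,(p₁−p₀)/p₁} ≤ PN ≤ min{1,(1−p₀)/p₁}.
  lower = (p₁ − p₀)/p₁ = 0.10107 / 0.56704 ≈ 0.1782
  upper = min{1, (1 − p₀)/p₁} = 0.53403 / 0.56704 ≈ 0.9418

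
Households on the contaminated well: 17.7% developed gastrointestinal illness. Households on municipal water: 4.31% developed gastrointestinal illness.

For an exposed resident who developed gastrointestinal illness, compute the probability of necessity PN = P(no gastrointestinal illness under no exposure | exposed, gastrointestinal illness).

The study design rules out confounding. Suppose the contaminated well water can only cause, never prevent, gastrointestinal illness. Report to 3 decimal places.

p₁ = 0.177, p₀ = 0.0431.
Under exogeneity and monotonicity, PN = (p₁ − p₀) / p₁.
PN = (0.177 − 0.0431) / 0.177 = 0.1339 / 0.177 ≈ 0.7565

PN ≈ 0.756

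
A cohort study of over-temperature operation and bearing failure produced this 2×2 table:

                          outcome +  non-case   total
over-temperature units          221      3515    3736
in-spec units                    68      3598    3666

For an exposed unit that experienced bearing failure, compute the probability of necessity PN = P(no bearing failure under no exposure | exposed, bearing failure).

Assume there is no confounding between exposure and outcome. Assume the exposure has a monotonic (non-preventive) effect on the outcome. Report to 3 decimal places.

p₁ = P(outcome | exposed) = 221/3736 = 0.059154
p₀ = P(outcome | unexposed) = 68/3666 = 0.018549
Under exogeneity and monotonicity, PN = (p₁ − p₀)/p₁.
PN = (0.059154 − 0.018549) / 0.059154 ≈ 0.6864

PN ≈ 0.686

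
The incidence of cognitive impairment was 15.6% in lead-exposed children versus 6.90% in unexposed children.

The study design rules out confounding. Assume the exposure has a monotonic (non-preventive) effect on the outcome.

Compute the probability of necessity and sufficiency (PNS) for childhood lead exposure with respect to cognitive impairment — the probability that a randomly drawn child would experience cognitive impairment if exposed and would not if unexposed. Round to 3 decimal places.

PNS ≈ 0.087

p₁ = 0.156, p₀ = 0.069.
Under exogeneity and monotonicity, PNS = p₁ − p₀.
PNS = 0.156 − 0.069 = 0.087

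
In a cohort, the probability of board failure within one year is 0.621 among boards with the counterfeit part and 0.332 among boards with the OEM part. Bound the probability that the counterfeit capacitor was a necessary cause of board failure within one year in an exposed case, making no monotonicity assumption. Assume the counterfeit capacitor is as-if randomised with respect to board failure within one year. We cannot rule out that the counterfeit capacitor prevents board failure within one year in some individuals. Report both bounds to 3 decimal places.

0.465 ≤ PN ≤ 1.000

Let p₁ = 0.621, p₀ = 0.332.
Under exogeneity alone the bounds on PN are max{0,(p₁−p₀)/p₁} ≤ PN ≤ min{1,(1−p₀)/p₁}.
  lower = (p₁ − p₀)/p₁ = 0.289 / 0.621 ≈ 0.4654
  upper = min{1, (1 − p₀)/p₁} = 0.668 / 0.621 ≈ 1.0757 → capped at 1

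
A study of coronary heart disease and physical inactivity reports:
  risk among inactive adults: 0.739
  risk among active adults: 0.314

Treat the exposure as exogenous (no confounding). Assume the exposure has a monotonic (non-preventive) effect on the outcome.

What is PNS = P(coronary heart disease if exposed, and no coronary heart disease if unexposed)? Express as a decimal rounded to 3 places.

PNS ≈ 0.425

Let p₁ = 0.739, p₀ = 0.314.
Under exogeneity and monotonicity, PNS = p₁ − p₀.
PNS = 0.739 − 0.314 = 0.425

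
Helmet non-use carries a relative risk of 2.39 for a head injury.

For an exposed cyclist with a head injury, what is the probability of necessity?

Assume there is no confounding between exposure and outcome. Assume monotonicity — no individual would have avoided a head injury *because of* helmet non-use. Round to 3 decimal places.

PN ≈ 0.582

Under exogeneity and monotonicity, PN = (RR − 1) / RR = 1 − 1/RR.
PN = (2.39 − 1) / 2.39 = 1.39 / 2.39 ≈ 0.5816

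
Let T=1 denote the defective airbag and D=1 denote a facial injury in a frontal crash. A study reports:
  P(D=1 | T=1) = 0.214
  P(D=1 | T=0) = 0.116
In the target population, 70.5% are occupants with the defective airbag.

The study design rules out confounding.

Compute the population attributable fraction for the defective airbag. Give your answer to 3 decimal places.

Let p₁ = 0.214, p₀ = 0.116.
Overall risk P(Y=1) = π·p₁ + (1−π)·p₀ = 0.705×0.214 + 0.295×0.116 = 0.18509.
Under exogeneity, PAF = [P(Y=1) − p₀] / P(Y=1).
PAF = (0.18509 − 0.116) / 0.18509 ≈ 0.3733

PAF ≈ 0.373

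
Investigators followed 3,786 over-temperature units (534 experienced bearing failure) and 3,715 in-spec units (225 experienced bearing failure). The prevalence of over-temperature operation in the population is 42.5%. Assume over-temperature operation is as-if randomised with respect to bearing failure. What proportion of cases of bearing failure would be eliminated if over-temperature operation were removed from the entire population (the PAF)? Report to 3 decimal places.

PAF ≈ 0.361

p₁ = P(outcome | exposed) = 534/3786 = 0.14105
p₀ = P(outcome | unexposed) = 225/3715 = 0.060565
Overall risk P(Y=1) = π·p₁ + (1−π)·p₀ = 0.425×0.14105 + 0.575×0.060565 = 0.09477.
Under exogeneity, PAF = [P(Y=1) − p₀] / P(Y=1).
PAF = (0.09477 − 0.060565) / 0.09477 ≈ 0.3609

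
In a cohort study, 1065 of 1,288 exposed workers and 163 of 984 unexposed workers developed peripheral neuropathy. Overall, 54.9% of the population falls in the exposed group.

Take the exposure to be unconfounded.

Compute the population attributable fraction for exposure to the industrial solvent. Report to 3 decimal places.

PAF ≈ 0.687

p₁ = P(outcome | exposed) = 1065/1288 = 0.82686
p₀ = P(outcome | unexposed) = 163/984 = 0.16565
Overall risk P(Y=1) = π·p₁ + (1−π)·p₀ = 0.549×0.82686 + 0.451×0.16565 = 0.52866.
Under exogeneity, PAF = [P(Y=1) − p₀] / P(Y=1).
PAF = (0.52866 − 0.16565) / 0.52866 ≈ 0.6867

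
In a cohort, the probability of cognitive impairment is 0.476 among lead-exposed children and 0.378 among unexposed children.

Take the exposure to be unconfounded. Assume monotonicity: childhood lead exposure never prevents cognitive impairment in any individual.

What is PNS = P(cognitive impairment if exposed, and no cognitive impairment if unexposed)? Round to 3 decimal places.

Let p₁ = 0.476, p₀ = 0.378.
Under exogeneity and monotonicity, PNS = p₁ − p₀.
PNS = 0.476 − 0.378 = 0.098

PNS ≈ 0.098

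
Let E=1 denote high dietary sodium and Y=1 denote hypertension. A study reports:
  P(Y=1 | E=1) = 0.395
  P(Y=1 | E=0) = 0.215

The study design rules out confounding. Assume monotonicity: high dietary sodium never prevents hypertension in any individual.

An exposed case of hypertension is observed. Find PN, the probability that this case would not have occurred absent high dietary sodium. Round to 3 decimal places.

PN ≈ 0.456

Let p₁ = 0.395, p₀ = 0.215.
Under exogeneity and monotonicity, PN = (p₁ − p₀) / p₁.
PN = (0.395 − 0.215) / 0.395 = 0.18 / 0.395 ≈ 0.4557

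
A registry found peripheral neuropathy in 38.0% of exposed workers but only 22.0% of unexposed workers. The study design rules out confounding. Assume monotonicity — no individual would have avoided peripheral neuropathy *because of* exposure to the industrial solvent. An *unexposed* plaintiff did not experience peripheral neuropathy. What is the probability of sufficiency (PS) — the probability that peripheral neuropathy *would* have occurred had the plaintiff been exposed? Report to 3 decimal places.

PS ≈ 0.205

p₁ = 0.38, p₀ = 0.22.
Under exogeneity and monotonicity, PS = (p₁ − p₀) / (1 − p₀).
PS = (0.38 − 0.22) / (1 − 0.22) = 0.16 / 0.78 ≈ 0.2051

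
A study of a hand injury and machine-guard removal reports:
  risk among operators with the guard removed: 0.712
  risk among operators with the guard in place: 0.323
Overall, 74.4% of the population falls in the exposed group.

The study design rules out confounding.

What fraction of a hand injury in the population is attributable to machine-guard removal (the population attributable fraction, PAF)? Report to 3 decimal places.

PAF ≈ 0.473

Let p₁ = 0.712, p₀ = 0.323.
Overall risk P(Y=1) = π·p₁ + (1−π)·p₀ = 0.744×0.712 + 0.256×0.323 = 0.61242.
Under exogeneity, PAF = [P(Y=1) − p₀] / P(Y=1).
PAF = (0.61242 − 0.323) / 0.61242 ≈ 0.4726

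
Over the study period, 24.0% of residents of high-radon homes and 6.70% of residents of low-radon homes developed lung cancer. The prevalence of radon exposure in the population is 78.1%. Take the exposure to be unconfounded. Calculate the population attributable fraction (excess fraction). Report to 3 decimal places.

p₁ = 0.24, p₀ = 0.067.
Overall risk P(Y=1) = π·p₁ + (1−π)·p₀ = 0.781×0.24 + 0.219×0.067 = 0.20211.
Under exogeneity, PAF = [P(Y=1) − p₀] / P(Y=1).
PAF = (0.20211 − 0.067) / 0.20211 ≈ 0.6685

PAF ≈ 0.669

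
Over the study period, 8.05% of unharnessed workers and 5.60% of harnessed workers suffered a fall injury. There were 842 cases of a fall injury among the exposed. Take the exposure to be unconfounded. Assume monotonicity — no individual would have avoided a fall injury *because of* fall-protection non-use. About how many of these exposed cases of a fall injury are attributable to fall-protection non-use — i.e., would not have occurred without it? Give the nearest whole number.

about 256 cases

p₁ = 0.0805, p₀ = 0.056.
PN = (p₁ − p₀)/p₁ = (0.0805 − 0.056) / 0.0805 ≈ 0.30435.
Attributable cases ≈ PN × (exposed cases) = 0.30435 × 842 ≈ 256.26.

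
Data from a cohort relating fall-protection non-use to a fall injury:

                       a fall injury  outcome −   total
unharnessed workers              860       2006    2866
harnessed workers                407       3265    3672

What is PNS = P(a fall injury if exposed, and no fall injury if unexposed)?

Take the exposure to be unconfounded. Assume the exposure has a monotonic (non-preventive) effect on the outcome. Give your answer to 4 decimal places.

PNS ≈ 0.1892

p₁ = P(outcome | exposed) = 860/2866 = 0.30007
p₀ = P(outcome | unexposed) = 407/3672 = 0.11084
Under exogeneity and monotonicity, PNS = p₁ − p₀.
PNS = 0.30007 − 0.11084 = 0.18923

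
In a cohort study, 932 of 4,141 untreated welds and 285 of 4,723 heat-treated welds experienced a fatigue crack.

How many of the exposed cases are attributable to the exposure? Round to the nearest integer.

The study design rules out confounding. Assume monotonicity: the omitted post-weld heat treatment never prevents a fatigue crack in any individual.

p₁ = P(outcome | exposed) = 932/4141 = 0.22507
p₀ = P(outcome | unexposed) = 285/4723 = 0.060343
PN = (p₁ − p₀)/p₁ = (0.22507 − 0.060343) / 0.22507 ≈ 0.73189.
Attributable cases ≈ PN × (exposed cases) = 0.73189 × 932 ≈ 682.12.

about 682 cases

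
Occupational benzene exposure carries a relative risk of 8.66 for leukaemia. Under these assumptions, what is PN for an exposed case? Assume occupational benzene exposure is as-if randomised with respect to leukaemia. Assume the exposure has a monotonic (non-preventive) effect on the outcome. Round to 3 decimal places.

Under exogeneity and monotonicity, PN = (RR − 1) / RR = 1 − 1/RR.
PN = (8.66 − 1) / 8.66 = 7.66 / 8.66 ≈ 0.8845

PN ≈ 0.885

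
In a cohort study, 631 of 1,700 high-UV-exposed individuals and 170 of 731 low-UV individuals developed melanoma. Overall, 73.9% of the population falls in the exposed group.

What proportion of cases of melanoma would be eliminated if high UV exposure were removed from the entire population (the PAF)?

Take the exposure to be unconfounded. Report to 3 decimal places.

p₁ = P(outcome | exposed) = 631/1700 = 0.37118
p₀ = P(outcome | unexposed) = 170/731 = 0.23256
Overall risk P(Y=1) = π·p₁ + (1−π)·p₀ = 0.739×0.37118 + 0.261×0.23256 = 0.335.
Under exogeneity, PAF = [P(Y=1) − p₀] / P(Y=1).
PAF = (0.335 − 0.23256) / 0.335 ≈ 0.3058

PAF ≈ 0.306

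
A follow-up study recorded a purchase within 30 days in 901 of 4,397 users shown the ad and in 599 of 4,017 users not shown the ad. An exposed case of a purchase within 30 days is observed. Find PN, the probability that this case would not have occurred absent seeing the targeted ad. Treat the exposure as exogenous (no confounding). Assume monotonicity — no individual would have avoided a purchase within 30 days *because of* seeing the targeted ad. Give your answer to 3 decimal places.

PN ≈ 0.272

p₁ = P(outcome | exposed) = 901/4397 = 0.20491
p₀ = P(outcome | unexposed) = 599/4017 = 0.14912
Under exogeneity and monotonicity, PN = (p₁ − p₀) / p₁.
PN = (0.20491 − 0.14912) / 0.20491 = 0.055796 / 0.20491 ≈ 0.2723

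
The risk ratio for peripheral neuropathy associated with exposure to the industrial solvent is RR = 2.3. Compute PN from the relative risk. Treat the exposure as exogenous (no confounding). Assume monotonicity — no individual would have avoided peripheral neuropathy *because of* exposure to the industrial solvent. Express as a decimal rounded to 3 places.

Under exogeneity and monotonicity, PN = (RR − 1) / RR = 1 − 1/RR.
PN = (2.3 − 1) / 2.3 = 1.3 / 2.3 ≈ 0.5652

PN ≈ 0.565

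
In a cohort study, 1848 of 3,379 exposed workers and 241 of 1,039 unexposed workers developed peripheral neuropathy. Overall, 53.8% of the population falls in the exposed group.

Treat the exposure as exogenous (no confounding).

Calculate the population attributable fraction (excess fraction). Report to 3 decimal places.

p₁ = P(outcome | exposed) = 1848/3379 = 0.54691
p₀ = P(outcome | unexposed) = 241/1039 = 0.23195
Overall risk P(Y=1) = π·p₁ + (1−π)·p₀ = 0.538×0.54691 + 0.462×0.23195 = 0.4014.
Under exogeneity, PAF = [P(Y=1) − p₀] / P(Y=1).
PAF = (0.4014 − 0.23195) / 0.4014 ≈ 0.4221

PAF ≈ 0.422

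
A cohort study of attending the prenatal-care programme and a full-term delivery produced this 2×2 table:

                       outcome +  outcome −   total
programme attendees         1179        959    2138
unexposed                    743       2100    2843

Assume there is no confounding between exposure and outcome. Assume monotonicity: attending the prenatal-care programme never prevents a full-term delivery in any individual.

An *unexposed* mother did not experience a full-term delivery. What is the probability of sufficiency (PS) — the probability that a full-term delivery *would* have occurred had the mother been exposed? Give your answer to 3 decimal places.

PS ≈ 0.393

p₁ = P(outcome | exposed) = 1179/2138 = 0.55145
p₀ = P(outcome | unexposed) = 743/2843 = 0.26134
Under exogeneity and monotonicity, PS = (p₁ − p₀)/(1 − p₀).
PS = (0.55145 − 0.26134) / 0.73866 ≈ 0.3927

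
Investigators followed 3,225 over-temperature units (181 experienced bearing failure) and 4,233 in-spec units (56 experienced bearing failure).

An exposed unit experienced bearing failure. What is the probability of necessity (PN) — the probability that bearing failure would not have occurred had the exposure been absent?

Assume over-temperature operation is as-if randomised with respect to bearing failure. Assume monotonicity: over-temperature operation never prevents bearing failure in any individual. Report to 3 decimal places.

p₁ = P(outcome | exposed) = 181/3225 = 0.056124
p₀ = P(outcome | unexposed) = 56/4233 = 0.013229
Under exogeneity and monotonicity, PN = (p₁ − p₀) / p₁.
PN = (0.056124 − 0.013229) / 0.056124 = 0.042895 / 0.056124 ≈ 0.7643

PN ≈ 0.764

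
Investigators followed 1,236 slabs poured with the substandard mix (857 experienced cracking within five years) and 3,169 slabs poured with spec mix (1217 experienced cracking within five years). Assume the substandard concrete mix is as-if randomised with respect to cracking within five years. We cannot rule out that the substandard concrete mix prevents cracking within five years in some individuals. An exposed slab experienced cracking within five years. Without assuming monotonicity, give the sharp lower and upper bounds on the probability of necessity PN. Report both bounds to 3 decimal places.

0.446 ≤ PN ≤ 0.888

p₁ = P(outcome | exposed) = 857/1236 = 0.69337
p₀ = P(outcome | unexposed) = 1217/3169 = 0.38403
Under exogeneity alone the bounds on PN are max{0,(p₁−p₀)/p₁} ≤ PN ≤ min{1,(1−p₀)/p₁}.
  lower = (p₁ − p₀)/p₁ = 0.30933 / 0.69337 ≈ 0.4461
  upper = min{1, (1 − p₀)/p₁} = 0.61597 / 0.69337 ≈ 0.8884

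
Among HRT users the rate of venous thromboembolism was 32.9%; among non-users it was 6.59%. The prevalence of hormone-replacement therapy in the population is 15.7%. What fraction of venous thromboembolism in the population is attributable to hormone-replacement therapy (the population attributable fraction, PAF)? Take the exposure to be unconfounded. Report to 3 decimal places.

PAF ≈ 0.385

p₁ = 0.329, p₀ = 0.0659.
Overall risk P(Y=1) = π·p₁ + (1−π)·p₀ = 0.157×0.329 + 0.843×0.0659 = 0.10721.
Under exogeneity, PAF = [P(Y=1) − p₀] / P(Y=1).
PAF = (0.10721 − 0.0659) / 0.10721 ≈ 0.3853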